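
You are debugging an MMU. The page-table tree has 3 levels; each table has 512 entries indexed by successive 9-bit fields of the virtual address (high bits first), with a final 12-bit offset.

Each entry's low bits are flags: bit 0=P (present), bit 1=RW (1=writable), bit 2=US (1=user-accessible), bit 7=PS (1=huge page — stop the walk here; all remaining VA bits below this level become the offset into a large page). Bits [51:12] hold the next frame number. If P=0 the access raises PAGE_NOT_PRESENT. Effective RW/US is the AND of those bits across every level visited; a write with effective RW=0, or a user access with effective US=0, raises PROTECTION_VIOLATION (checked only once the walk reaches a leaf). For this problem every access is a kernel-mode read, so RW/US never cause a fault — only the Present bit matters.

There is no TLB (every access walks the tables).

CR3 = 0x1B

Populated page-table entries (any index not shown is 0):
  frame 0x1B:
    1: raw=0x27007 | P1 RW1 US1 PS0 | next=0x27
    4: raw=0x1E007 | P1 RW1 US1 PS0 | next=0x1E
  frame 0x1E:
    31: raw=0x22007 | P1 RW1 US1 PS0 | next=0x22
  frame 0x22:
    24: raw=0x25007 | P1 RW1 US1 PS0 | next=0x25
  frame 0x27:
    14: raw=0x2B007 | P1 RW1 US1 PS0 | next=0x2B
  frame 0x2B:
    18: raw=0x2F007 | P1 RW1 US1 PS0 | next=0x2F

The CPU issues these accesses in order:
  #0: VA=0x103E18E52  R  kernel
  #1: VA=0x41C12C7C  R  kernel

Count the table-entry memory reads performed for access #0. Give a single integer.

Per-access translation:
#0 VA=0x103E18E52 (r,kernel):
  L0 @0x1B[4] → 0x1E007  P=1,RW=1,US=1,PS=0
  L1 @0x1E[31] → 0x22007  P=1,RW=1,US=1,PS=0
  L2 @0x22[24] → 0x25007  P=1,RW=1,US=1,PS=0
  ⇒ phys 0x25E52  [3 reads]
#1 VA=0x41C12C7C (r,kernel):
  L0 @0x1B[1] → 0x27007  P=1,RW=1,US=1,PS=0
  L1 @0x27[14] → 0x2B007  P=1,RW=1,US=1,PS=0
  L2 @0x2B[18] → 0x2F007  P=1,RW=1,US=1,PS=0
  ⇒ phys 0x2FC7C  [3 reads]

Entries read for #0: 3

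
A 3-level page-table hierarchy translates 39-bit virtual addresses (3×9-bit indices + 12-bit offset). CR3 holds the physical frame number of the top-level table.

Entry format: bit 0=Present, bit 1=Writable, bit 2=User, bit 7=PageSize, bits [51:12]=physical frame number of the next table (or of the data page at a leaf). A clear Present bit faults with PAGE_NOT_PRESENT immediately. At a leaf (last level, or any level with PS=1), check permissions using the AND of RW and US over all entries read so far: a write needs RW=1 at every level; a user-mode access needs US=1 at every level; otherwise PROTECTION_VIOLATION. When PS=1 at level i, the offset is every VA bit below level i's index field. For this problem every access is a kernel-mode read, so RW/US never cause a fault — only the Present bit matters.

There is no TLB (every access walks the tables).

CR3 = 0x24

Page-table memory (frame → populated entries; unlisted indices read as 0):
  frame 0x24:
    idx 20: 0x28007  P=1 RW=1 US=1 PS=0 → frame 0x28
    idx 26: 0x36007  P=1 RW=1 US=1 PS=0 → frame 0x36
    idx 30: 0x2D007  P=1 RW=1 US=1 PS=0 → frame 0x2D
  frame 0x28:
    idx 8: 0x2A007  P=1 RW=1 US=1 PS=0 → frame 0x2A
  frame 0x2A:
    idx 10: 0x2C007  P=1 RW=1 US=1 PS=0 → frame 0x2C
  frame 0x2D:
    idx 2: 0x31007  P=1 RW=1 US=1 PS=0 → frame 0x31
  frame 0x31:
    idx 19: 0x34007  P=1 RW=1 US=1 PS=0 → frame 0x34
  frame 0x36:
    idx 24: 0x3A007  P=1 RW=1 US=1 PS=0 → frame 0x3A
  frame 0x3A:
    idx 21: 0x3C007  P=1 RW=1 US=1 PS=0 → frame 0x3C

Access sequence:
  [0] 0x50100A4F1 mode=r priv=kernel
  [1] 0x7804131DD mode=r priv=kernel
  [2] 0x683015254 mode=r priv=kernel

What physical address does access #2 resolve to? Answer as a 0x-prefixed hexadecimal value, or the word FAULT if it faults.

Per-access translation:
#0 VA=0x50100A4F1 (r,kernel):
  L0: frame=0x24 idx=20 entry=0x28007 [P=1 RW=1 US=1 PS=0]
  L1: frame=0x28 idx=8 entry=0x2A007 [P=1 RW=1 US=1 PS=0]
  L2: frame=0x2A idx=10 entry=0x2C007 [P=1 RW=1 US=1 PS=0]
  → PA=0x2C4F1  (3 entries read)
#1 VA=0x7804131DD (r,kernel):
  L0: frame=0x24 idx=30 entry=0x2D007 [P=1 RW=1 US=1 PS=0]
  L1: frame=0x2D idx=2 entry=0x31007 [P=1 RW=1 US=1 PS=0]
  L2: frame=0x31 idx=19 entry=0x34007 [P=1 RW=1 US=1 PS=0]
  → PA=0x341DD  (3 entries read)
#2 VA=0x683015254 (r,kernel):
  L0: frame=0x24 idx=26 entry=0x36007 [P=1 RW=1 US=1 PS=0]
  L1: frame=0x36 idx=24 entry=0x3A007 [P=1 RW=1 US=1 PS=0]
  L2: frame=0x3A idx=21 entry=0x3C007 [P=1 RW=1 US=1 PS=0]
  → PA=0x3C254  (3 entries read)

Access #2 PA: 0x3C254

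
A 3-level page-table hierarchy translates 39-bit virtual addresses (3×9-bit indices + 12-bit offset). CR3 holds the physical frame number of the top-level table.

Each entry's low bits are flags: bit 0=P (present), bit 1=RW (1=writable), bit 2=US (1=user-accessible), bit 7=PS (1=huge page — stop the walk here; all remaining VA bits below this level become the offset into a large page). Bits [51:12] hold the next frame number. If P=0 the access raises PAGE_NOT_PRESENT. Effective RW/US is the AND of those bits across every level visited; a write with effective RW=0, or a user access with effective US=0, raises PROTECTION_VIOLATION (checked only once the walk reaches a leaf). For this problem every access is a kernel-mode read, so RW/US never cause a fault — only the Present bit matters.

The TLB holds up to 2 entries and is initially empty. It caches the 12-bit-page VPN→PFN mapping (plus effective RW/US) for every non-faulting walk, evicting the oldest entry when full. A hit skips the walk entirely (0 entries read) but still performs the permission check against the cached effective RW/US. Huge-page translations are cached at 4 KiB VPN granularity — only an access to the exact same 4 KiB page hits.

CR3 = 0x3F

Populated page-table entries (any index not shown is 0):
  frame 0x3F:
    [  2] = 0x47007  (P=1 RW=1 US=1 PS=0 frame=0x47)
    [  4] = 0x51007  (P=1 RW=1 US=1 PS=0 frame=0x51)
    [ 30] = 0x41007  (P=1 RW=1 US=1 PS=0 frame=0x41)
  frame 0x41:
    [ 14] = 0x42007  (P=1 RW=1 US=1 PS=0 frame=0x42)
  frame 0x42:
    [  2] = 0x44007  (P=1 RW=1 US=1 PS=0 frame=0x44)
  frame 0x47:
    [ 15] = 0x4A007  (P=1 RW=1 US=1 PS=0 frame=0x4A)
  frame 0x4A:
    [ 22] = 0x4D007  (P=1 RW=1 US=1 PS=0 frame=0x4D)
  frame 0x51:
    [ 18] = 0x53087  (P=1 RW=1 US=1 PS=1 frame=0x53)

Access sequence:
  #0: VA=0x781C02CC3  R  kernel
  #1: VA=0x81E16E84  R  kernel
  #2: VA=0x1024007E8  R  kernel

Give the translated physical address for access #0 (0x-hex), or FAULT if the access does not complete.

Per-access translation:
#0 VA=0x781C02CC3 (r,kernel):
  [0] read 0x3F idx=30: raw=0x41007 flags P=1 W=1 U=1 S=0
  [1] read 0x41 idx=14: raw=0x42007 flags P=1 W=1 U=1 S=0
  [2] read 0x42 idx=2: raw=0x44007 flags P=1 W=1 U=1 S=0
  ✓ 0x44CC3  — 3 lookups
#1 VA=0x81E16E84 (r,kernel):
  [0] read 0x3F idx=2: raw=0x47007 flags P=1 W=1 U=1 S=0
  [1] read 0x47 idx=15: raw=0x4A007 flags P=1 W=1 U=1 S=0
  [2] read 0x4A idx=22: raw=0x4D007 flags P=1 W=1 U=1 S=0
  ✓ 0x4DE84  — 3 lookups
#2 VA=0x1024007E8 (r,kernel):
  [0] read 0x3F idx=4: raw=0x51007 flags P=1 W=1 U=1 S=0
  [1] read 0x51 idx=18: raw=0x53087 flags P=1 W=1 U=1 S=1
  ✓ 0x537E8 (huge @L1)  — 2 lookups

Access #0 PA: 0x44CC3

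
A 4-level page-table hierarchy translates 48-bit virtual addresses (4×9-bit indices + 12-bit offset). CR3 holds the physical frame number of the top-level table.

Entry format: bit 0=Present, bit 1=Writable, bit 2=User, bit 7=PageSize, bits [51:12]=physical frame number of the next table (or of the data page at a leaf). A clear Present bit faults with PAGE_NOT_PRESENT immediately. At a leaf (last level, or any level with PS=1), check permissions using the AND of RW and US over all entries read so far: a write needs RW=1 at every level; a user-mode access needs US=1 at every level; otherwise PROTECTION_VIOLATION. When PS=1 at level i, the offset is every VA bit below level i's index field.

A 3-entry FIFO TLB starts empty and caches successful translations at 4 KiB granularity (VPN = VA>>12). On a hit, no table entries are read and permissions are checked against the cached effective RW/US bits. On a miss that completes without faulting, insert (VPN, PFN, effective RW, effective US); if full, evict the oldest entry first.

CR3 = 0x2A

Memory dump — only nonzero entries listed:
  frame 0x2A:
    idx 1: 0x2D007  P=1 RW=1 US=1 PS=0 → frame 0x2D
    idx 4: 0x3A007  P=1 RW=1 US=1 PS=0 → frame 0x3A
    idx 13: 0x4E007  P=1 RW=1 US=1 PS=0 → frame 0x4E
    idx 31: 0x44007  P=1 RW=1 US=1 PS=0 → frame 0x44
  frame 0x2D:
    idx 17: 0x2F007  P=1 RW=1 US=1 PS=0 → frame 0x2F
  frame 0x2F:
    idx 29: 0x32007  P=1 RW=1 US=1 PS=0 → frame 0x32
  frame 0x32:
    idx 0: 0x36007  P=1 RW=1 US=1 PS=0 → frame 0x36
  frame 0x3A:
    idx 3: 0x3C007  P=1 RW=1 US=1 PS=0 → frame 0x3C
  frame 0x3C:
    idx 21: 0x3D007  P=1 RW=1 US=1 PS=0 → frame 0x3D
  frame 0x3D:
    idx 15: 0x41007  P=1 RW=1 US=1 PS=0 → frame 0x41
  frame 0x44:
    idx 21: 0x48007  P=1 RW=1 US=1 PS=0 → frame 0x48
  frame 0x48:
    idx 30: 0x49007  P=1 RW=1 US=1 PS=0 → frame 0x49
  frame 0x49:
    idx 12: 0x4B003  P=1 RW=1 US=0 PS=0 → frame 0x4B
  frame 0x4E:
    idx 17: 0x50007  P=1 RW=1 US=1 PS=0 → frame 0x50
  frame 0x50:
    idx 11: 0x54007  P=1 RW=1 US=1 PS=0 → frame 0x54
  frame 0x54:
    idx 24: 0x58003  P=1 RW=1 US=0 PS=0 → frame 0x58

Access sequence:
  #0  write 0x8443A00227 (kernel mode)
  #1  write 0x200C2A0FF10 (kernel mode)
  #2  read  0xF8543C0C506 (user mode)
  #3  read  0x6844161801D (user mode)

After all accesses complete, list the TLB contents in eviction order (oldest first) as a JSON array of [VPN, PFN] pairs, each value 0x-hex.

Trace:
#0 VA=0x8443A00227 (w,kernel):
  L0: frame=0x2A idx=1 entry=0x2D007 [P=1 RW=1 US=1 PS=0]
  L1: frame=0x2D idx=17 entry=0x2F007 [P=1 RW=1 US=1 PS=0]
  L2: frame=0x2F idx=29 entry=0x32007 [P=1 RW=1 US=1 PS=0]
  L3: frame=0x32 idx=0 entry=0x36007 [P=1 RW=1 US=1 PS=0]
  ✓ 0x36227  — 4 lookups
#1 VA=0x200C2A0FF10 (w,kernel):
  L0: frame=0x2A idx=4 entry=0x3A007 [P=1 RW=1 US=1 PS=0]
  L1: frame=0x3A idx=3 entry=0x3C007 [P=1 RW=1 US=1 PS=0]
  L2: frame=0x3C idx=21 entry=0x3D007 [P=1 RW=1 US=1 PS=0]
  L3: frame=0x3D idx=15 entry=0x41007 [P=1 RW=1 US=1 PS=0]
  ✓ 0x41F10  — 4 lookups
#2 VA=0xF8543C0C506 (r,user):
  L0: frame=0x2A idx=31 entry=0x44007 [P=1 RW=1 US=1 PS=0]
  L1: frame=0x44 idx=21 entry=0x48007 [P=1 RW=1 US=1 PS=0]
  L2: frame=0x48 idx=30 entry=0x49007 [P=1 RW=1 US=1 PS=0]
  L3: frame=0x49 idx=12 entry=0x4B003 [P=1 RW=1 US=0 PS=0]
  → PROTECTION_VIOLATION  (4 entries read)
#3 VA=0x6844161801D (r,user):
  L0: frame=0x2A idx=13 entry=0x4E007 [P=1 RW=1 US=1 PS=0]
  L1: frame=0x4E idx=17 entry=0x50007 [P=1 RW=1 US=1 PS=0]
  L2: frame=0x50 idx=11 entry=0x54007 [P=1 RW=1 US=1 PS=0]
  L3: frame=0x54 idx=24 entry=0x58003 [P=1 RW=1 US=0 PS=0]
  → PROTECTION_VIOLATION  (4 entries read)

TLB: [["0x8443A00", "0x36"], ["0x200C2A0F", "0x41"]]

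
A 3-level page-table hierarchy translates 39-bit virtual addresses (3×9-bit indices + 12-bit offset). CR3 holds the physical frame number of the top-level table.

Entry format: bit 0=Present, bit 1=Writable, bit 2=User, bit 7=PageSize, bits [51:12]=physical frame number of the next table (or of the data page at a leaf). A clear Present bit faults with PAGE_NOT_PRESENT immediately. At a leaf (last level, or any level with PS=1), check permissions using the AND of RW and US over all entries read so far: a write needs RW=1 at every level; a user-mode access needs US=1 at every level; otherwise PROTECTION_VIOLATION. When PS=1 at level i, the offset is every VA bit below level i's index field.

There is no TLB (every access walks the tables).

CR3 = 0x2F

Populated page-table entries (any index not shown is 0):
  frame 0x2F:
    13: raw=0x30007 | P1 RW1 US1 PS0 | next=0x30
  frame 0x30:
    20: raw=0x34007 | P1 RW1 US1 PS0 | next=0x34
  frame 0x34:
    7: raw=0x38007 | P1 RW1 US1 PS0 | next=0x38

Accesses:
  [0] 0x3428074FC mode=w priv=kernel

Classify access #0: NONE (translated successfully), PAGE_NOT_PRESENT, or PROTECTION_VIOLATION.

Trace:
#0 VA=0x3428074FC (w,kernel):
  L0: frame=0x2F idx=13 entry=0x30007 [P=1 RW=1 US=1 PS=0]
  L1: frame=0x30 idx=20 entry=0x34007 [P=1 RW=1 US=1 PS=0]
  L2: frame=0x34 idx=7 entry=0x38007 [P=1 RW=1 US=1 PS=0]
  ⇒ phys 0x384FC  [3 reads]

Access #0 fault: NONE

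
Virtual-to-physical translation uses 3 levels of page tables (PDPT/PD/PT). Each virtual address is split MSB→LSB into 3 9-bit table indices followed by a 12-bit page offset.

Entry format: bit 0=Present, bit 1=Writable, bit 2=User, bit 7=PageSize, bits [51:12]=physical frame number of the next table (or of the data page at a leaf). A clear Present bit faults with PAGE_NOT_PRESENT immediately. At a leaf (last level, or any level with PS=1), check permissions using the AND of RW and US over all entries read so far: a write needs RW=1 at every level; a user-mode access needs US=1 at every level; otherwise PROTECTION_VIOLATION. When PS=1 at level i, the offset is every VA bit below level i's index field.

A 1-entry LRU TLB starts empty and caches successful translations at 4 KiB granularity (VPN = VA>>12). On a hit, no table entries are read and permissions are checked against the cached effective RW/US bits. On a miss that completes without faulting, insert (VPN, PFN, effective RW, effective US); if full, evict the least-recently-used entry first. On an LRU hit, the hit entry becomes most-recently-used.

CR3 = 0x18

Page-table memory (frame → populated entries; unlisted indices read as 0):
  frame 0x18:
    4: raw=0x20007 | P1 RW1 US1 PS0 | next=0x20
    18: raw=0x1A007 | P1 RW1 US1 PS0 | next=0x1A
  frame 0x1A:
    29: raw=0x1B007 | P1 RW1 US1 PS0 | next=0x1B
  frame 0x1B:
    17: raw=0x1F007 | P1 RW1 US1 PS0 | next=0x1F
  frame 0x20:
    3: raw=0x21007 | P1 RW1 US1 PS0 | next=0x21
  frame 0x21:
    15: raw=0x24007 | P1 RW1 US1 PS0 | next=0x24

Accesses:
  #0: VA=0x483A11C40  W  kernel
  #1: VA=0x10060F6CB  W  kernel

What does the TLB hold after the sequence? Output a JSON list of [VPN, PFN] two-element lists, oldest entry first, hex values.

Walk each access:
#0 VA=0x483A11C40 (w,kernel):
  lvl0: tbl 0x18, slot 18 ⇒ 0x1A007 (P1/RW1/US1/PS0)
  lvl1: tbl 0x1A, slot 29 ⇒ 0x1B007 (P1/RW1/US1/PS0)
  lvl2: tbl 0x1B, slot 17 ⇒ 0x1F007 (P1/RW1/US1/PS0)
  ⇒ phys 0x1FC40  [3 reads]
#1 VA=0x10060F6CB (w,kernel):
  lvl0: tbl 0x18, slot 4 ⇒ 0x20007 (P1/RW1/US1/PS0)
  lvl1: tbl 0x20, slot 3 ⇒ 0x21007 (P1/RW1/US1/PS0)
  lvl2: tbl 0x21, slot 15 ⇒ 0x24007 (P1/RW1/US1/PS0)
  ⇒ phys 0x246CB  [3 reads]

TLB: [["0x10060F", "0x24"]]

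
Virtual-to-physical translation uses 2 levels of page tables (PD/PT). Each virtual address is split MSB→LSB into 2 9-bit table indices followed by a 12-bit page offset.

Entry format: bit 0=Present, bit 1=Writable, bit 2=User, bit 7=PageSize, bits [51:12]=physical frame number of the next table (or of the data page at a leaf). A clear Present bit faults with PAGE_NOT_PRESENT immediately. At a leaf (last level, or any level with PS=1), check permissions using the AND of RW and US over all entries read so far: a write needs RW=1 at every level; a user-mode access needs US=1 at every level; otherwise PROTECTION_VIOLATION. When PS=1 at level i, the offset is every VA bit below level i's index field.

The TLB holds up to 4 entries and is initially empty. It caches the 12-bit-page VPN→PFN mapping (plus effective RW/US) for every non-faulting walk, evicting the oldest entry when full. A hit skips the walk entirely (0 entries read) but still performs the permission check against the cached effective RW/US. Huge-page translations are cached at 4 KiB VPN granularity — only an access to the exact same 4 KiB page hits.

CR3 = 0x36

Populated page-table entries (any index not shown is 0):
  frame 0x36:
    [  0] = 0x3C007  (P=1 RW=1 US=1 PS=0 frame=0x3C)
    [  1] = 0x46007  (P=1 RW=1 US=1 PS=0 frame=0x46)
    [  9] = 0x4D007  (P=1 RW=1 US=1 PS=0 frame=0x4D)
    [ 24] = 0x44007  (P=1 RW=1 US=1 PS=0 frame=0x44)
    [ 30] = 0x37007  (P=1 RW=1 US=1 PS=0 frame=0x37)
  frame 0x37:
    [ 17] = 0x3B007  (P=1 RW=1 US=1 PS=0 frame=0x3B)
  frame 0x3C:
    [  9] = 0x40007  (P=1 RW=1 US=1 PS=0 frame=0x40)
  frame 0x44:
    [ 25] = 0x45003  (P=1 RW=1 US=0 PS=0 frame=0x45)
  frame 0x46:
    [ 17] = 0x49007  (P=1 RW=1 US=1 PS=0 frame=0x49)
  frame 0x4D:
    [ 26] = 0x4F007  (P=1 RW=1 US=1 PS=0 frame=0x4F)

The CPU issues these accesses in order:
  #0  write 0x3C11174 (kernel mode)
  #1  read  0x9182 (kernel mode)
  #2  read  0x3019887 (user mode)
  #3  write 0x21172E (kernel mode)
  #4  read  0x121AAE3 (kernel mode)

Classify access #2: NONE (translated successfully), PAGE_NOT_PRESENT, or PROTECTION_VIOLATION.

Trace:
#0 VA=0x3C11174 (w,kernel):
  [0] read 0x36 idx=30: raw=0x37007 flags P=1 W=1 U=1 S=0
  [1] read 0x37 idx=17: raw=0x3B007 flags P=1 W=1 U=1 S=0
  ✓ 0x3B174  — 2 lookups
#1 VA=0x9182 (r,kernel):
  [0] read 0x36 idx=0: raw=0x3C007 flags P=1 W=1 U=1 S=0
  [1] read 0x3C idx=9: raw=0x40007 flags P=1 W=1 U=1 S=0
  ✓ 0x40182  — 2 lookups
#2 VA=0x3019887 (r,user):
  [0] read 0x36 idx=24: raw=0x44007 flags P=1 W=1 U=1 S=0
  [1] read 0x44 idx=25: raw=0x45003 flags P=1 W=1 U=0 S=0
  ⇒ fault: PROTECTION_VIOLATION  — 2 lookups
#3 VA=0x21172E (w,kernel):
  [0] read 0x36 idx=1: raw=0x46007 flags P=1 W=1 U=1 S=0
  [1] read 0x46 idx=17: raw=0x49007 flags P=1 W=1 U=1 S=0
  ✓ 0x4972E  — 2 lookups
#4 VA=0x121AAE3 (r,kernel):
  [0] read 0x36 idx=9: raw=0x4D007 flags P=1 W=1 U=1 S=0
  [1] read 0x4D idx=26: raw=0x4F007 flags P=1 W=1 U=1 S=0
  ✓ 0x4FAE3  — 2 lookups

Access #2 fault: PROTECTION_VIOLATION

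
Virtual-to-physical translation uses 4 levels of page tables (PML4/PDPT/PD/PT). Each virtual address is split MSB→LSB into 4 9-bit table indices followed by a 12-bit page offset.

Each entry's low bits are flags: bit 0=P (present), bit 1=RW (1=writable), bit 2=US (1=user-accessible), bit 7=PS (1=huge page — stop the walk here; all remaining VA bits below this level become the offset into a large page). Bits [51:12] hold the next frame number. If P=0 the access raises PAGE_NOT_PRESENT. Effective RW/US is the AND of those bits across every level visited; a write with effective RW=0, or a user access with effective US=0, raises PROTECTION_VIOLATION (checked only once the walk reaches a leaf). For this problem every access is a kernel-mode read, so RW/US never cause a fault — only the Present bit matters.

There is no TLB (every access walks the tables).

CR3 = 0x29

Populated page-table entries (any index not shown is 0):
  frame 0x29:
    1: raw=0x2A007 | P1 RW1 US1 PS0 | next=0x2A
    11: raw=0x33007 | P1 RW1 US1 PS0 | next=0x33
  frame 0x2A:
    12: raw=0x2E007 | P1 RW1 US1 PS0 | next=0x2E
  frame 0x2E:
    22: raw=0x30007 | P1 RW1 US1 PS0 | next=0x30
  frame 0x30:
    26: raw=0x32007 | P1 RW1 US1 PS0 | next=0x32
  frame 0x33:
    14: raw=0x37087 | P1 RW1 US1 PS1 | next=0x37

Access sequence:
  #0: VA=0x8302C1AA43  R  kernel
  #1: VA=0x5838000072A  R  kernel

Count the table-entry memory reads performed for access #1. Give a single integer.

Walk each access:
#0 VA=0x8302C1AA43 (r,kernel):
  [0] read 0x29 idx=1: raw=0x2A007 flags P=1 W=1 U=1 S=0
  [1] read 0x2A idx=12: raw=0x2E007 flags P=1 W=1 U=1 S=0
  [2] read 0x2E idx=22: raw=0x30007 flags P=1 W=1 U=1 S=0
  [3] read 0x30 idx=26: raw=0x32007 flags P=1 W=1 U=1 S=0
  ✓ 0x32A43  — 4 lookups
#1 VA=0x5838000072A (r,kernel):
  [0] read 0x29 idx=11: raw=0x33007 flags P=1 W=1 U=1 S=0
  [1] read 0x33 idx=14: raw=0x37087 flags P=1 W=1 U=1 S=1
  ✓ 0x3772A (huge @L1)  — 2 lookups

Entries read for #1: 2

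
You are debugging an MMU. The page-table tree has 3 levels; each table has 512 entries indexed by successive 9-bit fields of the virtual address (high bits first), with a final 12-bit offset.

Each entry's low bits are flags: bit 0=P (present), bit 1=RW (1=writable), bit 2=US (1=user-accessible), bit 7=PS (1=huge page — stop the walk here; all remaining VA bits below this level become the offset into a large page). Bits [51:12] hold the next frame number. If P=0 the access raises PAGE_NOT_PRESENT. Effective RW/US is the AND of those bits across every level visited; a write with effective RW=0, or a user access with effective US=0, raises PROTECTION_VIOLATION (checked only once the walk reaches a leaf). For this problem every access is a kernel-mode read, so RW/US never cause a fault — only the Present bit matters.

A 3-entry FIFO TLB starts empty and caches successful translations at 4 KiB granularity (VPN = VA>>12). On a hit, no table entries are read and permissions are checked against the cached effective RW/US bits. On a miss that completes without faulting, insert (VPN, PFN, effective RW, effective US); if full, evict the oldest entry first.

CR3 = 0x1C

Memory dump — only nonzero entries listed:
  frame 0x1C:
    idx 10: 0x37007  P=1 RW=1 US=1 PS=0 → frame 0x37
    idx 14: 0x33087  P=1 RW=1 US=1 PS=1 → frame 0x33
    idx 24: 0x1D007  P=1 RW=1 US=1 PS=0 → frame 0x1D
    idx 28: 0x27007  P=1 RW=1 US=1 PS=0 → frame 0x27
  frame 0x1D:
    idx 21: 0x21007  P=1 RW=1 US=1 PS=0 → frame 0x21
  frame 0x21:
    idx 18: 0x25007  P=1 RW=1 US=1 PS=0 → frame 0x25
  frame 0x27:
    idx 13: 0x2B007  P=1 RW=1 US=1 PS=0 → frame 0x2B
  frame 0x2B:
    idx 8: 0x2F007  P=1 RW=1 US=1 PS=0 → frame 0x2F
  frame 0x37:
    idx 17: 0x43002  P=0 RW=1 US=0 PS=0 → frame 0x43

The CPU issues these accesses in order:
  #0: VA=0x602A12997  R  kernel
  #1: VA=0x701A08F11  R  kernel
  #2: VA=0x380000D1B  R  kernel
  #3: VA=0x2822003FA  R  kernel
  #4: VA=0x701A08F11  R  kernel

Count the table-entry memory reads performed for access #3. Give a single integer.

Per-access translation:
#0 VA=0x602A12997 (r,kernel):
  L0: frame=0x1C idx=24 entry=0x1D007 [P=1 RW=1 US=1 PS=0]
  L1: frame=0x1D idx=21 entry=0x21007 [P=1 RW=1 US=1 PS=0]
  L2: frame=0x21 idx=18 entry=0x25007 [P=1 RW=1 US=1 PS=0]
  ✓ 0x25997  — 3 lookups
#1 VA=0x701A08F11 (r,kernel):
  L0: frame=0x1C idx=28 entry=0x27007 [P=1 RW=1 US=1 PS=0]
  L1: frame=0x27 idx=13 entry=0x2B007 [P=1 RW=1 US=1 PS=0]
  L2: frame=0x2B idx=8 entry=0x2F007 [P=1 RW=1 US=1 PS=0]
  ✓ 0x2FF11  — 3 lookups
#2 VA=0x380000D1B (r,kernel):
  L0: frame=0x1C idx=14 entry=0x33087 [P=1 RW=1 US=1 PS=1]
  ✓ 0x33D1B (huge @L0)  — 1 lookups
#3 VA=0x2822003FA (r,kernel):
  L0: frame=0x1C idx=10 entry=0x37007 [P=1 RW=1 US=1 PS=0]
  L1: frame=0x37 idx=17 entry=0x43002 [P=0 RW=1 US=0 PS=0]
  ✗ PAGE_NOT_PRESENT  [2 reads]
#4 VA=0x701A08F11 (r,kernel):
  TLB hit vpn=0x701A08 → PA=0x2FF11

Entries read for #3: 2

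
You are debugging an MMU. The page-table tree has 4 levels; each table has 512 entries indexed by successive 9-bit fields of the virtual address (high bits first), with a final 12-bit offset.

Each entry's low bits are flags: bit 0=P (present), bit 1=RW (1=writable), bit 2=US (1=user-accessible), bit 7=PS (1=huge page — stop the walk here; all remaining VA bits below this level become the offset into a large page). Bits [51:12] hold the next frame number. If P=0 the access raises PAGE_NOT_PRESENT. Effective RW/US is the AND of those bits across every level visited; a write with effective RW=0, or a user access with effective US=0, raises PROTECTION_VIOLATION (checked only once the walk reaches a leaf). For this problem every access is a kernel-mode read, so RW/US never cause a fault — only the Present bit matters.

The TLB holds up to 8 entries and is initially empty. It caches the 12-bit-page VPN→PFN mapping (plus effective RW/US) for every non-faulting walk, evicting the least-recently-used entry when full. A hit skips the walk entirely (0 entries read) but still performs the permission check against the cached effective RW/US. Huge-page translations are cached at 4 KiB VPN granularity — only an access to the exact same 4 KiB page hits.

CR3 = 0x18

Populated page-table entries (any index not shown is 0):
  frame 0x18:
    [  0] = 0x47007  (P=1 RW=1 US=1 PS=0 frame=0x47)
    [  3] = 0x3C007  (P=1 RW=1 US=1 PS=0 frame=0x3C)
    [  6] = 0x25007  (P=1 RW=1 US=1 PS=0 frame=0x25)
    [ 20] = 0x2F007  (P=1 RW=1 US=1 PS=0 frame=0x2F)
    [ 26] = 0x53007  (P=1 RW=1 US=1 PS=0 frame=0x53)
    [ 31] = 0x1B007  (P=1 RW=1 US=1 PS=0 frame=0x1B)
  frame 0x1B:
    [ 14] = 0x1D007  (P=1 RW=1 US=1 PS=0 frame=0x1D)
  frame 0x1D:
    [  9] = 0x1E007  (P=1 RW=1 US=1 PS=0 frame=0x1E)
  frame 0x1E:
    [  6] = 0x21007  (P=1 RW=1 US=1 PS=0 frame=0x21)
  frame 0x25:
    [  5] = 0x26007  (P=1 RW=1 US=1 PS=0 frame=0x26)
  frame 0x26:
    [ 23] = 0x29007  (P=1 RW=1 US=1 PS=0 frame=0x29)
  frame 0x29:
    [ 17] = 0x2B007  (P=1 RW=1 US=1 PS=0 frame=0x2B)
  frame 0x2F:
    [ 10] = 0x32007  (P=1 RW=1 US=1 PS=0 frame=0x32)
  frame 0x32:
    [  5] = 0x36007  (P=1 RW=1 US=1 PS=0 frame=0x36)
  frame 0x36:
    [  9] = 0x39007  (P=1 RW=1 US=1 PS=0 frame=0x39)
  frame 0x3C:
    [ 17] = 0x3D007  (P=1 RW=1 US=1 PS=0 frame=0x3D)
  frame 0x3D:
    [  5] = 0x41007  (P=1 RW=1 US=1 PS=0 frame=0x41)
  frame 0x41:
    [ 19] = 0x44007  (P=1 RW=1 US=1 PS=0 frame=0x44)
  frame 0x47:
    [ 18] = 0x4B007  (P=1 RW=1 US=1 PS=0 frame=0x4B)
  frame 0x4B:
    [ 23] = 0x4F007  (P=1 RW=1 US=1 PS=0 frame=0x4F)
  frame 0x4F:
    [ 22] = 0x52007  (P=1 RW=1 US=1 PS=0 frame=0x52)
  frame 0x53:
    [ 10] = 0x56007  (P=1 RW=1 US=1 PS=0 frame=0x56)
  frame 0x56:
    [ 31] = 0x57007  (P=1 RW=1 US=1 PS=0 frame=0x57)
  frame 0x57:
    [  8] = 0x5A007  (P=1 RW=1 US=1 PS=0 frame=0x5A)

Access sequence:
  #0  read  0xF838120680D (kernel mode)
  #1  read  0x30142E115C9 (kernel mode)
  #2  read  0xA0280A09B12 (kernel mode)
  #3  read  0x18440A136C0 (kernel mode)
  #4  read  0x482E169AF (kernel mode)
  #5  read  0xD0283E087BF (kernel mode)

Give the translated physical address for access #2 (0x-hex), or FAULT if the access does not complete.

Walk each access:
#0 VA=0xF838120680D (r,kernel):
  [0] read 0x18 idx=31: raw=0x1B007 flags P=1 W=1 U=1 S=0
  [1] read 0x1B idx=14: raw=0x1D007 flags P=1 W=1 U=1 S=0
  [2] read 0x1D idx=9: raw=0x1E007 flags P=1 W=1 U=1 S=0
  [3] read 0x1E idx=6: raw=0x21007 flags P=1 W=1 U=1 S=0
  ✓ 0x2180D  — 4 lookups
#1 VA=0x30142E115C9 (r,kernel):
  [0] read 0x18 idx=6: raw=0x25007 flags P=1 W=1 U=1 S=0
  [1] read 0x25 idx=5: raw=0x26007 flags P=1 W=1 U=1 S=0
  [2] read 0x26 idx=23: raw=0x29007 flags P=1 W=1 U=1 S=0
  [3] read 0x29 idx=17: raw=0x2B007 flags P=1 W=1 U=1 S=0
  ✓ 0x2B5C9  — 4 lookups
#2 VA=0xA0280A09B12 (r,kernel):
  [0] read 0x18 idx=20: raw=0x2F007 flags P=1 W=1 U=1 S=0
  [1] read 0x2F idx=10: raw=0x32007 flags P=1 W=1 U=1 S=0
  [2] read 0x32 idx=5: raw=0x36007 flags P=1 W=1 U=1 S=0
  [3] read 0x36 idx=9: raw=0x39007 flags P=1 W=1 U=1 S=0
  ✓ 0x39B12  — 4 lookups
#3 VA=0x18440A136C0 (r,kernel):
  [0] read 0x18 idx=3: raw=0x3C007 flags P=1 W=1 U=1 S=0
  [1] read 0x3C idx=17: raw=0x3D007 flags P=1 W=1 U=1 S=0
  [2] read 0x3D idx=5: raw=0x41007 flags P=1 W=1 U=1 S=0
  [3] read 0x41 idx=19: raw=0x44007 flags P=1 W=1 U=1 S=0
  ✓ 0x446C0  — 4 lookups
#4 VA=0x482E169AF (r,kernel):
  [0] read 0x18 idx=0: raw=0x47007 flags P=1 W=1 U=1 S=0
  [1] read 0x47 idx=18: raw=0x4B007 flags P=1 W=1 U=1 S=0
  [2] read 0x4B idx=23: raw=0x4F007 flags P=1 W=1 U=1 S=0
  [3] read 0x4F idx=22: raw=0x52007 flags P=1 W=1 U=1 S=0
  ✓ 0x529AF  — 4 lookups
#5 VA=0xD0283E087BF (r,kernel):
  [0] read 0x18 idx=26: raw=0x53007 flags P=1 W=1 U=1 S=0
  [1] read 0x53 idx=10: raw=0x56007 flags P=1 W=1 U=1 S=0
  [2] read 0x56 idx=31: raw=0x57007 flags P=1 W=1 U=1 S=0
  [3] read 0x57 idx=8: raw=0x5A007 flags P=1 W=1 U=1 S=0
  ✓ 0x5A7BF  — 4 lookups

Access #2 PA: 0x39B12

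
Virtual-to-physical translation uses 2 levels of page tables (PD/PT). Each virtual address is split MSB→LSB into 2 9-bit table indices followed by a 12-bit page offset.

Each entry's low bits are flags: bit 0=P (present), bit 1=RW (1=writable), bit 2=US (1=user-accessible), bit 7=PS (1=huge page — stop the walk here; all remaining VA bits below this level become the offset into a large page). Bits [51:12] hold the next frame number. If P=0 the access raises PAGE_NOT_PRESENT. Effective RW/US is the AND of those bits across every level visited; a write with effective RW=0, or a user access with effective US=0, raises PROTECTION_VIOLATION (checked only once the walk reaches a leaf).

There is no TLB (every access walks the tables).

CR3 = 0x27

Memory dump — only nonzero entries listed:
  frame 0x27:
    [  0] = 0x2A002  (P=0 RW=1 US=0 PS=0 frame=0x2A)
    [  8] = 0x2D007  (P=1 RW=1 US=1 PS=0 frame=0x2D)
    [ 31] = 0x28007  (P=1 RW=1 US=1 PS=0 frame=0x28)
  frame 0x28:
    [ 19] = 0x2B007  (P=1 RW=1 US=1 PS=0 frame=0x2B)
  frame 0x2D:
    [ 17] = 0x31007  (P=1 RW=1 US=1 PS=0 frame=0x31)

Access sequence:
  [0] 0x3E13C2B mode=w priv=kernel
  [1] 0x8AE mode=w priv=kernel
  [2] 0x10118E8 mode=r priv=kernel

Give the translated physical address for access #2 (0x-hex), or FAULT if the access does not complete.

Walk each access:
#0 VA=0x3E13C2B (w,kernel):
  L0: frame=0x27 idx=31 entry=0x28007 [P=1 RW=1 US=1 PS=0]
  L1: frame=0x28 idx=19 entry=0x2B007 [P=1 RW=1 US=1 PS=0]
  ⇒ phys 0x2BC2B  [2 reads]
#1 VA=0x8AE (w,kernel):
  L0: frame=0x27 idx=0 entry=0x2A002 [P=0 RW=1 US=0 PS=0]
  ✗ PAGE_NOT_PRESENT  [1 reads]
#2 VA=0x10118E8 (r,kernel):
  L0: frame=0x27 idx=8 entry=0x2D007 [P=1 RW=1 US=1 PS=0]
  L1: frame=0x2D idx=17 entry=0x31007 [P=1 RW=1 US=1 PS=0]
  ⇒ phys 0x318E8  [2 reads]

Access #2 PA: 0x318E8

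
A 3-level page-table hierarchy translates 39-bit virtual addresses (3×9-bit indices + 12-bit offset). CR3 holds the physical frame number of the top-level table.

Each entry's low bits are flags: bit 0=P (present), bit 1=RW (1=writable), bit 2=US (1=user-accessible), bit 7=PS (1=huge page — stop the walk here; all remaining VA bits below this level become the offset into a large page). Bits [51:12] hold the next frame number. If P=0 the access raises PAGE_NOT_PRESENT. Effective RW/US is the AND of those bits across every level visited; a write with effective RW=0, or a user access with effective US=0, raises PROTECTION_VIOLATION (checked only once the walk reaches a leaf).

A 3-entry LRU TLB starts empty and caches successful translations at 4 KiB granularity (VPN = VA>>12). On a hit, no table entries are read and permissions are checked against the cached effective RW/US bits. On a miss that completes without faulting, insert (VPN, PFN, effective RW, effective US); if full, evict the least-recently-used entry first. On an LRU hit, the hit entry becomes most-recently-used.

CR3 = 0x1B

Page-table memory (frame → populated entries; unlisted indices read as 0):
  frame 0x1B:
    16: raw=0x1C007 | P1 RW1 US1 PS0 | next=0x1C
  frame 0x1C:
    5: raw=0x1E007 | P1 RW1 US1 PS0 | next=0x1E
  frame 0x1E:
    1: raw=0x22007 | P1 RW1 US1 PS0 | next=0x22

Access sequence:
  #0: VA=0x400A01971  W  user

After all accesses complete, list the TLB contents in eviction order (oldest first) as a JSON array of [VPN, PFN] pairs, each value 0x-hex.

Walk each access:
#0 VA=0x400A01971 (w,user):
  L0 @0x1B[16] → 0x1C007  P=1,RW=1,US=1,PS=0
  L1 @0x1C[5] → 0x1E007  P=1,RW=1,US=1,PS=0
  L2 @0x1E[1] → 0x22007  P=1,RW=1,US=1,PS=0
  ⇒ phys 0x22971  [3 reads]

TLB: [["0x400A01", "0x22"]]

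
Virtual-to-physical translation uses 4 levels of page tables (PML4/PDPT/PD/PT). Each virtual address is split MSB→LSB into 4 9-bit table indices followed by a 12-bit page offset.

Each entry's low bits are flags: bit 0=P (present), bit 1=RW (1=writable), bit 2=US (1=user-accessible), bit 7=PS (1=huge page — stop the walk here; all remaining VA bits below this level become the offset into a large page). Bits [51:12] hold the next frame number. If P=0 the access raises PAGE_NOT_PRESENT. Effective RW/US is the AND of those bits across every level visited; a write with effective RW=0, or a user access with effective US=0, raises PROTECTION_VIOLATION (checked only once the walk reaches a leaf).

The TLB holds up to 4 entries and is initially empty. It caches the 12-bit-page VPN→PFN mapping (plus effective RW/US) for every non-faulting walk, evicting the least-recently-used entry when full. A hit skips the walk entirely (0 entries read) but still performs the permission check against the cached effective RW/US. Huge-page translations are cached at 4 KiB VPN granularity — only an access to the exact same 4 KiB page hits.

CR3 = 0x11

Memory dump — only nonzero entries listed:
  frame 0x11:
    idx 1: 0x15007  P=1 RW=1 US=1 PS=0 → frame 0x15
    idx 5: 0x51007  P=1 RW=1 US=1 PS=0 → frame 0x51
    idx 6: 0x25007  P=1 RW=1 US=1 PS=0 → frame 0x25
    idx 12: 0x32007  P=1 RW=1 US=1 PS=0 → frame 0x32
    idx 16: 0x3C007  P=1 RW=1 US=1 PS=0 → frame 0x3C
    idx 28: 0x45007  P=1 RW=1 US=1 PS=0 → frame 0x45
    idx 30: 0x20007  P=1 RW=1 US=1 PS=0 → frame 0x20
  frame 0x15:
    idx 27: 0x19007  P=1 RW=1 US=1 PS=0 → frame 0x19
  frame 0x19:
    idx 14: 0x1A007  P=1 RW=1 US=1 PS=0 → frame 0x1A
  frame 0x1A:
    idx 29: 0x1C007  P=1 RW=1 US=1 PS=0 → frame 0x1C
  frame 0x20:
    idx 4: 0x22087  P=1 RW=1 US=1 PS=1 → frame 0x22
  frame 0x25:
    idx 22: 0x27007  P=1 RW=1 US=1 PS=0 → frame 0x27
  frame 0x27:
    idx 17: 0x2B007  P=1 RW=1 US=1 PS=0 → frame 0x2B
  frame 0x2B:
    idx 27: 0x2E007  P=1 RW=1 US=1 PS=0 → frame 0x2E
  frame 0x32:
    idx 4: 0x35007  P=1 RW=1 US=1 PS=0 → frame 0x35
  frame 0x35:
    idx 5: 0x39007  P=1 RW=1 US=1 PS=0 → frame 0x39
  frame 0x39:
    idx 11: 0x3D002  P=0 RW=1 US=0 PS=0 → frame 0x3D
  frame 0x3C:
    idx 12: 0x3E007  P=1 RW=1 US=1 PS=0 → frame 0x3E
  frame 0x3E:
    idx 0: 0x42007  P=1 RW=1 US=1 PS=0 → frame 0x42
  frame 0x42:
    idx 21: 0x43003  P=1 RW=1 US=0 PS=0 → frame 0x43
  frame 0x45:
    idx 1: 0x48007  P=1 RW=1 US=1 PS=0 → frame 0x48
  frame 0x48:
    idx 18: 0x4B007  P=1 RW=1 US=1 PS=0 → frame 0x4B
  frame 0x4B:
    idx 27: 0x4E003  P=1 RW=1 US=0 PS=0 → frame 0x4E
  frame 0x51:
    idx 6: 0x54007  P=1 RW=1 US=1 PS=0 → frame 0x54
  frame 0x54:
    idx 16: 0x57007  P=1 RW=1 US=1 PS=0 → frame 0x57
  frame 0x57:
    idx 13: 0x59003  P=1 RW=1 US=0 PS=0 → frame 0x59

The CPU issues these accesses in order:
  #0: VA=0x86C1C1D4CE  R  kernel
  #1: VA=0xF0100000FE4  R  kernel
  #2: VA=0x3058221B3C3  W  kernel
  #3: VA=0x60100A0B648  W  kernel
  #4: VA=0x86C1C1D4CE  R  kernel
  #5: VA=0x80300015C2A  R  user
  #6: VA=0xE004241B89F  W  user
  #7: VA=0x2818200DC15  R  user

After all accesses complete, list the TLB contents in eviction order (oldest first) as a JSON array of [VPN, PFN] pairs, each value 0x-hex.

Per-access translation:
#0 VA=0x86C1C1D4CE (r,kernel):
  lvl0: tbl 0x11, slot 1 ⇒ 0x15007 (P1/RW1/US1/PS0)
  lvl1: tbl 0x15, slot 27 ⇒ 0x19007 (P1/RW1/US1/PS0)
  lvl2: tbl 0x19, slot 14 ⇒ 0x1A007 (P1/RW1/US1/PS0)
  lvl3: tbl 0x1A, slot 29 ⇒ 0x1C007 (P1/RW1/US1/PS0)
  ⇒ phys 0x1C4CE  [4 reads]
#1 VA=0xF0100000FE4 (r,kernel):
  lvl0: tbl 0x11, slot 30 ⇒ 0x20007 (P1/RW1/US1/PS0)
  lvl1: tbl 0x20, slot 4 ⇒ 0x22087 (P1/RW1/US1/PS1)
  ⇒ phys 0x22FE4 (huge @L1)  [2 reads]
#2 VA=0x3058221B3C3 (w,kernel):
  lvl0: tbl 0x11, slot 6 ⇒ 0x25007 (P1/RW1/US1/PS0)
  lvl1: tbl 0x25, slot 22 ⇒ 0x27007 (P1/RW1/US1/PS0)
  lvl2: tbl 0x27, slot 17 ⇒ 0x2B007 (P1/RW1/US1/PS0)
  lvl3: tbl 0x2B, slot 27 ⇒ 0x2E007 (P1/RW1/US1/PS0)
  ⇒ phys 0x2E3C3  [4 reads]
#3 VA=0x60100A0B648 (w,kernel):
  lvl0: tbl 0x11, slot 12 ⇒ 0x32007 (P1/RW1/US1/PS0)
  lvl1: tbl 0x32, slot 4 ⇒ 0x35007 (P1/RW1/US1/PS0)
  lvl2: tbl 0x35, slot 5 ⇒ 0x39007 (P1/RW1/US1/PS0)
  lvl3: tbl 0x39, slot 11 ⇒ 0x3D002 (P0/RW1/US0/PS0)
  ⇒ fault: PAGE_NOT_PRESENT  — 4 lookups
#4 VA=0x86C1C1D4CE (r,kernel):
  TLB hit vpn=0x86C1C1D → PA=0x1C4CE
#5 VA=0x80300015C2A (r,user):
  lvl0: tbl 0x11, slot 16 ⇒ 0x3C007 (P1/RW1/US1/PS0)
  lvl1: tbl 0x3C, slot 12 ⇒ 0x3E007 (P1/RW1/US1/PS0)
  lvl2: tbl 0x3E, slot 0 ⇒ 0x42007 (P1/RW1/US1/PS0)
  lvl3: tbl 0x42, slot 21 ⇒ 0x43003 (P1/RW1/US0/PS0)
  ⇒ fault: PROTECTION_VIOLATION  — 4 lookups
#6 VA=0xE004241B89F (w,user):
  lvl0: tbl 0x11, slot 28 ⇒ 0x45007 (P1/RW1/US1/PS0)
  lvl1: tbl 0x45, slot 1 ⇒ 0x48007 (P1/RW1/US1/PS0)
  lvl2: tbl 0x48, slot 18 ⇒ 0x4B007 (P1/RW1/US1/PS0)
  lvl3: tbl 0x4B, slot 27 ⇒ 0x4E003 (P1/RW1/US0/PS0)
  ⇒ fault: PROTECTION_VIOLATION  — 4 lookups
#7 VA=0x2818200DC15 (r,user):
  lvl0: tbl 0x11, slot 5 ⇒ 0x51007 (P1/RW1/US1/PS0)
  lvl1: tbl 0x51, slot 6 ⇒ 0x54007 (P1/RW1/US1/PS0)
  lvl2: tbl 0x54, slot 16 ⇒ 0x57007 (P1/RW1/US1/PS0)
  lvl3: tbl 0x57, slot 13 ⇒ 0x59003 (P1/RW1/US0/PS0)
  ⇒ fault: PROTECTION_VIOLATION  — 4 lookups

TLB: [["0xF0100000", "0x22"], ["0x3058221B", "0x2E"], ["0x86C1C1D", "0x1C"]]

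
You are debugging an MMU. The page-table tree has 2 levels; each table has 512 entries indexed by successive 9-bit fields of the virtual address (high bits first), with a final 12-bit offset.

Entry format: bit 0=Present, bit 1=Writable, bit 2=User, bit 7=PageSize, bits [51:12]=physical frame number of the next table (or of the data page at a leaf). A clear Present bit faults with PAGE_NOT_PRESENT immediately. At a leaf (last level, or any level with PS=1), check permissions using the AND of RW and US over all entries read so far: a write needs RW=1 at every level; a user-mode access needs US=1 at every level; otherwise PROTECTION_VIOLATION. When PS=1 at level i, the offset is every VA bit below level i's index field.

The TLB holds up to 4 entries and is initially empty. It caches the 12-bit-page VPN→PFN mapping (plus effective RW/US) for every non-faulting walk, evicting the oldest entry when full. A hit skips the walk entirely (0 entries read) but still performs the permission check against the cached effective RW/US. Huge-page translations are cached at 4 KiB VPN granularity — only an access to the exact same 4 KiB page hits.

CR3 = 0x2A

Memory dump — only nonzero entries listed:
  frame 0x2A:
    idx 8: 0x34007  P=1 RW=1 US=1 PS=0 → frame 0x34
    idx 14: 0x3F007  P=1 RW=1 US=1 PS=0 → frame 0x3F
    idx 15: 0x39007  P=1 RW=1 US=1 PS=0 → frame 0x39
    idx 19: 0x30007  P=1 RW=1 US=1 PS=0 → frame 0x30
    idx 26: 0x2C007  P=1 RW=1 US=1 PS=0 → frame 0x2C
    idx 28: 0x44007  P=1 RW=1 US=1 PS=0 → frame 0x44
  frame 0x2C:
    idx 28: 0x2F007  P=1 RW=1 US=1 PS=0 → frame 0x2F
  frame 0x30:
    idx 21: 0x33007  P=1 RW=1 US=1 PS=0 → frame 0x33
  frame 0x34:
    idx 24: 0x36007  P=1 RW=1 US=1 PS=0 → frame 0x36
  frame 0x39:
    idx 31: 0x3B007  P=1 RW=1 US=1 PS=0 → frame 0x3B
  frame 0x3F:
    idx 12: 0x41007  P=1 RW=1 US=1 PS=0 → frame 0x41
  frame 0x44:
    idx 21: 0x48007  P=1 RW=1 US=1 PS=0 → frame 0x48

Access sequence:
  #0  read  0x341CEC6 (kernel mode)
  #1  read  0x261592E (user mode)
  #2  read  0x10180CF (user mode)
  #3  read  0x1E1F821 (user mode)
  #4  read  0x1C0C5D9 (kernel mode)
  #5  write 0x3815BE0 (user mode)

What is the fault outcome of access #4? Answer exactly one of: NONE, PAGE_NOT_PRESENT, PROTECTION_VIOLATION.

Per-access translation:
#0 VA=0x341CEC6 (r,kernel):
  lvl0: tbl 0x2A, slot 26 ⇒ 0x2C007 (P1/RW1/US1/PS0)
  lvl1: tbl 0x2C, slot 28 ⇒ 0x2F007 (P1/RW1/US1/PS0)
  ✓ 0x2FEC6  — 2 lookups
#1 VA=0x261592E (r,user):
  lvl0: tbl 0x2A, slot 19 ⇒ 0x30007 (P1/RW1/US1/PS0)
  lvl1: tbl 0x30, slot 21 ⇒ 0x33007 (P1/RW1/US1/PS0)
  ✓ 0x3392E  — 2 lookups
#2 VA=0x10180CF (r,user):
  lvl0: tbl 0x2A, slot 8 ⇒ 0x34007 (P1/RW1/US1/PS0)
  lvl1: tbl 0x34, slot 24 ⇒ 0x36007 (P1/RW1/US1/PS0)
  ✓ 0x360CF  — 2 lookups
#3 VA=0x1E1F821 (r,user):
  lvl0: tbl 0x2A, slot 15 ⇒ 0x39007 (P1/RW1/US1/PS0)
  lvl1: tbl 0x39, slot 31 ⇒ 0x3B007 (P1/RW1/US1/PS0)
  ✓ 0x3B821  — 2 lookups
#4 VA=0x1C0C5D9 (r,kernel):
  lvl0: tbl 0x2A, slot 14 ⇒ 0x3F007 (P1/RW1/US1/PS0)
  lvl1: tbl 0x3F, slot 12 ⇒ 0x41007 (P1/RW1/US1/PS0)
  ✓ 0x415D9  — 2 lookups
#5 VA=0x3815BE0 (w,user):
  lvl0: tbl 0x2A, slot 28 ⇒ 0x44007 (P1/RW1/US1/PS0)
  lvl1: tbl 0x44, slot 21 ⇒ 0x48007 (P1/RW1/US1/PS0)
  ✓ 0x48BE0  — 2 lookups

Access #4 fault: NONE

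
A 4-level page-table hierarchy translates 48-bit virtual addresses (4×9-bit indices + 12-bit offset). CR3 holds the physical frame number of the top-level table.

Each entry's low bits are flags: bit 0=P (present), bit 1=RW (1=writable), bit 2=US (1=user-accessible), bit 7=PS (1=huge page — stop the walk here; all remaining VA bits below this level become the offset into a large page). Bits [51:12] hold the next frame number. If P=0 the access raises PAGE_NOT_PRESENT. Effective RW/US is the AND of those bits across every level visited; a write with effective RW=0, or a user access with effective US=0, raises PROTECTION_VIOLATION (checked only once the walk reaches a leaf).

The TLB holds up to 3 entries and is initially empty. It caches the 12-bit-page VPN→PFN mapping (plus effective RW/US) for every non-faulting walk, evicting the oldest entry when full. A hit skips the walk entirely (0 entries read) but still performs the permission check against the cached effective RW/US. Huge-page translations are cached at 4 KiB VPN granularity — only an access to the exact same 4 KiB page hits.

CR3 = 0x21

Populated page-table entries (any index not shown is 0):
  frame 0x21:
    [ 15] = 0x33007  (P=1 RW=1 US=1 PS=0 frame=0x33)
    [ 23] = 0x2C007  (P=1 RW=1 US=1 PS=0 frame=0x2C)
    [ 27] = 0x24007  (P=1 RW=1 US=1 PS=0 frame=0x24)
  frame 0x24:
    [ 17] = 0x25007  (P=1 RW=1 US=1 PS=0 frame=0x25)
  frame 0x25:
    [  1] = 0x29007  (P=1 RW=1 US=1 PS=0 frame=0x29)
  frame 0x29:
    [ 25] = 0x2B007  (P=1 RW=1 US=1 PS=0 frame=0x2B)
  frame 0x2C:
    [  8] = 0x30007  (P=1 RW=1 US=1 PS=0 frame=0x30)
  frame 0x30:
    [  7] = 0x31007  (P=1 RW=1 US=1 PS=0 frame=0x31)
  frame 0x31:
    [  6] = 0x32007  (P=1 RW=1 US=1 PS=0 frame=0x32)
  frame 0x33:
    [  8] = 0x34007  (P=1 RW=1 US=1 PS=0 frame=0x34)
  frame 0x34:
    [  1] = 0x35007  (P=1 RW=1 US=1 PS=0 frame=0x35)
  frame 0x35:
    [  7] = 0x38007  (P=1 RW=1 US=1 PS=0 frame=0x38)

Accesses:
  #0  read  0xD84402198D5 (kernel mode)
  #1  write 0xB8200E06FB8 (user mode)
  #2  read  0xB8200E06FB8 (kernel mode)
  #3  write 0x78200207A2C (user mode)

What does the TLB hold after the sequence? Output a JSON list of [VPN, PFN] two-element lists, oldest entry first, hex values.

Trace:
#0 VA=0xD84402198D5 (r,kernel):
  L0 @0x21[27] → 0x24007  P=1,RW=1,US=1,PS=0
  L1 @0x24[17] → 0x25007  P=1,RW=1,US=1,PS=0
  L2 @0x25[1] → 0x29007  P=1,RW=1,US=1,PS=0
  L3 @0x29[25] → 0x2B007  P=1,RW=1,US=1,PS=0
  ⇒ phys 0x2B8D5  [4 reads]
#1 VA=0xB8200E06FB8 (w,user):
  L0 @0x21[23] → 0x2C007  P=1,RW=1,US=1,PS=0
  L1 @0x2C[8] → 0x30007  P=1,RW=1,US=1,PS=0
  L2 @0x30[7] → 0x31007  P=1,RW=1,US=1,PS=0
  L3 @0x31[6] → 0x32007  P=1,RW=1,US=1,PS=0
  ⇒ phys 0x32FB8  [4 reads]
#2 VA=0xB8200E06FB8 (r,kernel):
  TLB hit vpn=0xB8200E06 → PA=0x32FB8
#3 VA=0x78200207A2C (w,user):
  L0 @0x21[15] → 0x33007  P=1,RW=1,US=1,PS=0
  L1 @0x33[8] → 0x34007  P=1,RW=1,US=1,PS=0
  L2 @0x34[1] → 0x35007  P=1,RW=1,US=1,PS=0
  L3 @0x35[7] → 0x38007  P=1,RW=1,US=1,PS=0
  ⇒ phys 0x38A2C  [4 reads]

TLB: [["0xD8440219", "0x2B"], ["0xB8200E06", "0x32"], ["0x78200207", "0x38"]]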